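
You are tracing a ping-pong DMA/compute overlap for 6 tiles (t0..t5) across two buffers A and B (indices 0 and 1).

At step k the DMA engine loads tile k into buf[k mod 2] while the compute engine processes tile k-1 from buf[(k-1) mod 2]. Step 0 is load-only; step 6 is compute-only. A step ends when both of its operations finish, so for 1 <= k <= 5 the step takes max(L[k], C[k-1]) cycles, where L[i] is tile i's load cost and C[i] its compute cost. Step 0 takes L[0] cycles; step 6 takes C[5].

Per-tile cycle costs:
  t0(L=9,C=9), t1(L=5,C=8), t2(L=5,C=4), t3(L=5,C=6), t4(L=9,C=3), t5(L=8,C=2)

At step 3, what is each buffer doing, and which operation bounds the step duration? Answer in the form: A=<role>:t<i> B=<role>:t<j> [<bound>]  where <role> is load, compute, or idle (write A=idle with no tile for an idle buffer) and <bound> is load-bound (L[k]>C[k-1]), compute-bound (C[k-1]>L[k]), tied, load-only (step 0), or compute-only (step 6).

k=0 load=t0/9c comp=- wait=9 total=9
k=1 load=t1/5c comp=t0/9c wait=9 total=18
k=2 load=t2/5c comp=t1/8c wait=8 total=26
k=3 load=t3/5c comp=t2/4c wait=5 total=31
k=4 load=t4/9c comp=t3/6c wait=9 total=40
k=5 load=t5/8c comp=t4/3c wait=8 total=48
k=6 load=- comp=t5/2c wait=2 total=50

step 3: A=compute:t2 B=load:t3 [load-bound]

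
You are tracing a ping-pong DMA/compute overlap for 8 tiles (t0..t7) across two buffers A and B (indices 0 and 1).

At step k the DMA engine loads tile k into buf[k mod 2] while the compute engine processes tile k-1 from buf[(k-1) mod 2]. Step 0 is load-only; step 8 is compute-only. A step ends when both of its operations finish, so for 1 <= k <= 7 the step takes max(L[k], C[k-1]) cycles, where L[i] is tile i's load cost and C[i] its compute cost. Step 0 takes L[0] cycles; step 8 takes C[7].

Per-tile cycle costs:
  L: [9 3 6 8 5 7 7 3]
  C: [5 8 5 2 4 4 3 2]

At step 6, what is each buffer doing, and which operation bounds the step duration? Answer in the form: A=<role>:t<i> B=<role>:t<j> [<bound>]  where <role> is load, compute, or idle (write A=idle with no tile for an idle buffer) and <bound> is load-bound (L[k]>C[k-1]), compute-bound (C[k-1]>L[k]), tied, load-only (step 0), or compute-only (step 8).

[0] DMA t0→A (9c) ∥ CU idle ⇒ 9c, clock 9
[1] DMA t1→B (3c) ∥ CU A:t0 (5c) ⇒ 5c, clock 14
[2] DMA t2→A (6c) ∥ CU B:t1 (8c) ⇒ 8c, clock 22
[3] DMA t3→B (8c) ∥ CU A:t2 (5c) ⇒ 8c, clock 30
[4] DMA t4→A (5c) ∥ CU B:t3 (2c) ⇒ 5c, clock 35
[5] DMA t5→B (7c) ∥ CU A:t4 (4c) ⇒ 7c, clock 42
[6] DMA t6→A (7c) ∥ CU B:t5 (4c) ⇒ 7c, clock 49
[7] DMA t7→B (3c) ∥ CU A:t6 (3c) ⇒ 3c, clock 52
[8] DMA idle ∥ CU B:t7 (2c) ⇒ 2c, clock 54

step 6: A=load:t6 B=compute:t5 [load-bound]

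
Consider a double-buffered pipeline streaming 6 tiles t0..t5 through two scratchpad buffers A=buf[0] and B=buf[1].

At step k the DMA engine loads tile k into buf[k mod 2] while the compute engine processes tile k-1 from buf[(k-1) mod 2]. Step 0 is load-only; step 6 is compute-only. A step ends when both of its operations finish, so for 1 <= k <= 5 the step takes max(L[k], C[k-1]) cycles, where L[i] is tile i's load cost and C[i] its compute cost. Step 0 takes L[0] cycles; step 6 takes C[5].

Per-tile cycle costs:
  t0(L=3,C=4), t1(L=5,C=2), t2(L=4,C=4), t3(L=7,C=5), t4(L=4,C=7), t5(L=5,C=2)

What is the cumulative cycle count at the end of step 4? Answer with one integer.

k=0 load=t0/3c comp=- wait=3 total=3
k=1 load=t1/5c comp=t0/4c wait=5 total=8
k=2 load=t2/4c comp=t1/2c wait=4 total=12
k=3 load=t3/7c comp=t2/4c wait=7 total=19
k=4 load=t4/4c comp=t3/5c wait=5 total=24
k=5 load=t5/5c comp=t4/7c wait=7 total=31
k=6 load=- comp=t5/2c wait=2 total=33

end_cycle[4] = 24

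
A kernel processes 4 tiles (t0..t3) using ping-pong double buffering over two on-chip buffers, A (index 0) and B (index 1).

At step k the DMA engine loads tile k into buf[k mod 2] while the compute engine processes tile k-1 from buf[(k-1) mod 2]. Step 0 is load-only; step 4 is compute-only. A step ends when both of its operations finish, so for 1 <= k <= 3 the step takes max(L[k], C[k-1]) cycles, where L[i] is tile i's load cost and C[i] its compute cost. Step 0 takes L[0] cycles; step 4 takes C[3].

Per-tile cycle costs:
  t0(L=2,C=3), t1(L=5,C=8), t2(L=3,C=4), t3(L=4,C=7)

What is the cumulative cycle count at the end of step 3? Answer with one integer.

end_cycle[3] = 19

step 0: L[0]=2 → dur=2, Σ=2 | A=load:t0 B=idle [load-only]
step 1: L[1]=5 C[0]=3 → dur=5, Σ=7 | A=compute:t0 B=load:t1 [load-bound]
step 2: L[2]=3 C[1]=8 → dur=8, Σ=15 | A=load:t2 B=compute:t1 [compute-bound]
step 3: L[3]=4 C[2]=4 → dur=4, Σ=19 | A=compute:t2 B=load:t3 [tied]
step 4: C[3]=7 → dur=7, Σ=26 | A=idle B=compute:t3 [compute-only]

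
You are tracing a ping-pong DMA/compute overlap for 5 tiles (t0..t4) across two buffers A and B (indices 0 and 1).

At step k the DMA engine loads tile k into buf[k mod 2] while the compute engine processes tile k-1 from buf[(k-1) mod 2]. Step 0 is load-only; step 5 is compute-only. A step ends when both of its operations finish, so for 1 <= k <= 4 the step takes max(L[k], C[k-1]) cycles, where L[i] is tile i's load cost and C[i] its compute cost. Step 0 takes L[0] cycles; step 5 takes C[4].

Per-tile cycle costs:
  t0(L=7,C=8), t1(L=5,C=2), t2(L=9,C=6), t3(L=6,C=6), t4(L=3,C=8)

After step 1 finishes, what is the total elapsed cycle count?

step 0: L[0]=7 → dur=7, Σ=7 | A=load:t0 B=idle [load-only]
step 1: L[1]=5 C[0]=8 → dur=8, Σ=15 | A=compute:t0 B=load:t1 [compute-bound]
step 2: L[2]=9 C[1]=2 → dur=9, Σ=24 | A=load:t2 B=compute:t1 [load-bound]
step 3: L[3]=6 C[2]=6 → dur=6, Σ=30 | A=compute:t2 B=load:t3 [tied]
step 4: L[4]=3 C[3]=6 → dur=6, Σ=36 | A=load:t4 B=compute:t3 [compute-bound]
step 5: C[4]=8 → dur=8, Σ=44 | A=compute:t4 B=idle [compute-only]

end_cycle[1] = 15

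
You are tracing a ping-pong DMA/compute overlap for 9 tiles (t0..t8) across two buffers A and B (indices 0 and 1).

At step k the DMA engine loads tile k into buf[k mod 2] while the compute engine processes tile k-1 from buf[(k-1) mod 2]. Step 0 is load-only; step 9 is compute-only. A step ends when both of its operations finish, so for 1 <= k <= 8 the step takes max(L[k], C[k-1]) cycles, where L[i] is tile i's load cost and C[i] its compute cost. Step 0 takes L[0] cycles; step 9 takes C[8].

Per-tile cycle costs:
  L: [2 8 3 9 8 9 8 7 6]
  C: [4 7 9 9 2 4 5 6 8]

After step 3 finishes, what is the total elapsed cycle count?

end_cycle[3] = 26

[0] DMA t0→A (2c) ∥ CU idle ⇒ 2c, clock 2
[1] DMA t1→B (8c) ∥ CU A:t0 (4c) ⇒ 8c, clock 10
[2] DMA t2→A (3c) ∥ CU B:t1 (7c) ⇒ 7c, clock 17
[3] DMA t3→B (9c) ∥ CU A:t2 (9c) ⇒ 9c, clock 26
[4] DMA t4→A (8c) ∥ CU B:t3 (9c) ⇒ 9c, clock 35
[5] DMA t5→B (9c) ∥ CU A:t4 (2c) ⇒ 9c, clock 44
[6] DMA t6→A (8c) ∥ CU B:t5 (4c) ⇒ 8c, clock 52
[7] DMA t7→B (7c) ∥ CU A:t6 (5c) ⇒ 7c, clock 59
[8] DMA t8→A (6c) ∥ CU B:t7 (6c) ⇒ 6c, clock 65
[9] DMA idle ∥ CU A:t8 (8c) ⇒ 8c, clock 73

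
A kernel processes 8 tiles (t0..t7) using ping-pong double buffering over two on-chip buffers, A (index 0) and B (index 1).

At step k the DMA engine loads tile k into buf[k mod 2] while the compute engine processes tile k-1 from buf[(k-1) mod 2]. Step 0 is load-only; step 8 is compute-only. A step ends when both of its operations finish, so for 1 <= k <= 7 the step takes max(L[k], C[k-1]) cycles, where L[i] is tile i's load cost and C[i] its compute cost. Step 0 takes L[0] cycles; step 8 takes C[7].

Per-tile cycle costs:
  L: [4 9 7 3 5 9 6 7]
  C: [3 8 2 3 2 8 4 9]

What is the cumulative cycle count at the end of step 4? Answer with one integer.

step 0: L[0]=4 → dur=4, Σ=4 | A=load:t0 B=idle [load-only]
step 1: L[1]=9 C[0]=3 → dur=9, Σ=13 | A=compute:t0 B=load:t1 [load-bound]
step 2: L[2]=7 C[1]=8 → dur=8, Σ=21 | A=load:t2 B=compute:t1 [compute-bound]
step 3: L[3]=3 C[2]=2 → dur=3, Σ=24 | A=compute:t2 B=load:t3 [load-bound]
step 4: L[4]=5 C[3]=3 → dur=5, Σ=29 | A=load:t4 B=compute:t3 [load-bound]
step 5: L[5]=9 C[4]=2 → dur=9, Σ=38 | A=compute:t4 B=load:t5 [load-bound]
step 6: L[6]=6 C[5]=8 → dur=8, Σ=46 | A=load:t6 B=compute:t5 [compute-bound]
step 7: L[7]=7 C[6]=4 → dur=7, Σ=53 | A=compute:t6 B=load:t7 [load-bound]
step 8: C[7]=9 → dur=9, Σ=62 | A=idle B=compute:t7 [compute-only]

end_cycle[4] = 29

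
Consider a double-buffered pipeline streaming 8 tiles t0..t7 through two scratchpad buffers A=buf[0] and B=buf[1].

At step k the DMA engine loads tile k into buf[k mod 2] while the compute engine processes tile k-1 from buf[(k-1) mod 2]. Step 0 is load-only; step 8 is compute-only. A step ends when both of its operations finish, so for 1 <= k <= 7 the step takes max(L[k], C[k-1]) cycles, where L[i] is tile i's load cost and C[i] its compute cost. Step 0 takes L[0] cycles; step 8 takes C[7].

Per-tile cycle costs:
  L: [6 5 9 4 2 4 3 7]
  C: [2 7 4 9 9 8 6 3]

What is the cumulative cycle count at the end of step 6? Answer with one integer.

end_cycle[6] = 50

k=0 load=t0/6c comp=- wait=6 total=6
k=1 load=t1/5c comp=t0/2c wait=5 total=11
k=2 load=t2/9c comp=t1/7c wait=9 total=20
k=3 load=t3/4c comp=t2/4c wait=4 total=24
k=4 load=t4/2c comp=t3/9c wait=9 total=33
k=5 load=t5/4c comp=t4/9c wait=9 total=42
k=6 load=t6/3c comp=t5/8c wait=8 total=50
k=7 load=t7/7c comp=t6/6c wait=7 total=57
k=8 load=- comp=t7/3c wait=3 total=60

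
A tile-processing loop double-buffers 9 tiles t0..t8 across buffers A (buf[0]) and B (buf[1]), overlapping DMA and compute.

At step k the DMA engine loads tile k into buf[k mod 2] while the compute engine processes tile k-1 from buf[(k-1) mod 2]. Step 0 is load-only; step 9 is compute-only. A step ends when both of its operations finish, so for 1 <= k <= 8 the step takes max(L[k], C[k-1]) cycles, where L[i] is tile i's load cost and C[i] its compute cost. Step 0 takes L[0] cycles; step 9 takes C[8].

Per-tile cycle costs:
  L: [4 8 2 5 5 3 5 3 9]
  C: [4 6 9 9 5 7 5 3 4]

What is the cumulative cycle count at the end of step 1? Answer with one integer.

end_cycle[1] = 12

step 0: L[0]=4 → dur=4, Σ=4 | A=load:t0 B=idle [load-only]
step 1: L[1]=8 C[0]=4 → dur=8, Σ=12 | A=compute:t0 B=load:t1 [load-bound]
step 2: L[2]=2 C[1]=6 → dur=6, Σ=18 | A=load:t2 B=compute:t1 [compute-bound]
step 3: L[3]=5 C[2]=9 → dur=9, Σ=27 | A=compute:t2 B=load:t3 [compute-bound]
step 4: L[4]=5 C[3]=9 → dur=9, Σ=36 | A=load:t4 B=compute:t3 [compute-bound]
step 5: L[5]=3 C[4]=5 → dur=5, Σ=41 | A=compute:t4 B=load:t5 [compute-bound]
step 6: L[6]=5 C[5]=7 → dur=7, Σ=48 | A=load:t6 B=compute:t5 [compute-bound]
step 7: L[7]=3 C[6]=5 → dur=5, Σ=53 | A=compute:t6 B=load:t7 [compute-bound]
step 8: L[8]=9 C[7]=3 → dur=9, Σ=62 | A=load:t8 B=compute:t7 [load-bound]
step 9: C[8]=4 → dur=4, Σ=66 | A=compute:t8 B=idle [compute-only]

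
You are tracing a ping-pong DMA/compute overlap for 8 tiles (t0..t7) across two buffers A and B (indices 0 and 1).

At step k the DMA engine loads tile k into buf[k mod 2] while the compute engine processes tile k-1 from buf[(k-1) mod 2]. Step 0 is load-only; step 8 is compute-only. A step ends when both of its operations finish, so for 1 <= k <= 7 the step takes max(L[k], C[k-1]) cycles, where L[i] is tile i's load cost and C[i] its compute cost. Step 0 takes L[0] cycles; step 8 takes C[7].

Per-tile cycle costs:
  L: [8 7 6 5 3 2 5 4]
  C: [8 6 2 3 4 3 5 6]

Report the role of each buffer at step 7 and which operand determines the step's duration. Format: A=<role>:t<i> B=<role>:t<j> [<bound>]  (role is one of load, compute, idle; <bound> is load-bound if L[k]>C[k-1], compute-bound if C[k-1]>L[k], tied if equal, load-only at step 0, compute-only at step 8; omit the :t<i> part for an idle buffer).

k=0 load=t0/8c comp=- wait=8 total=8
k=1 load=t1/7c comp=t0/8c wait=8 total=16
k=2 load=t2/6c comp=t1/6c wait=6 total=22
k=3 load=t3/5c comp=t2/2c wait=5 total=27
k=4 load=t4/3c comp=t3/3c wait=3 total=30
k=5 load=t5/2c comp=t4/4c wait=4 total=34
k=6 load=t6/5c comp=t5/3c wait=5 total=39
k=7 load=t7/4c comp=t6/5c wait=5 total=44
k=8 load=- comp=t7/6c wait=6 total=50

step 7: A=compute:t6 B=load:t7 [compute-bound]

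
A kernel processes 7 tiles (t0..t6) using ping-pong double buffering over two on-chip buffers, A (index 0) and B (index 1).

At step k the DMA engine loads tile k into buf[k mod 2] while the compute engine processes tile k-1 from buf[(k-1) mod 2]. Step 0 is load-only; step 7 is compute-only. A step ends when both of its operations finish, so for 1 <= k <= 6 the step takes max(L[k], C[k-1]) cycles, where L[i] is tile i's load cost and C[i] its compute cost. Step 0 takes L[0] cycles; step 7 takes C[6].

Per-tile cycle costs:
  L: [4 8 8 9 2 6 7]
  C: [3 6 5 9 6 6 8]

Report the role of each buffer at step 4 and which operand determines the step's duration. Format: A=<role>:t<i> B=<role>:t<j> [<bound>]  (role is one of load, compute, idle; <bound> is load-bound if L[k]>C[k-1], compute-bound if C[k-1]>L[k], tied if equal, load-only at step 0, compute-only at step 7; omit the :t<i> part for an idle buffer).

step 0: L[0]=4 → dur=4, Σ=4 | A=load:t0 B=idle [load-only]
step 1: L[1]=8 C[0]=3 → dur=8, Σ=12 | A=compute:t0 B=load:t1 [load-bound]
step 2: L[2]=8 C[1]=6 → dur=8, Σ=20 | A=load:t2 B=compute:t1 [load-bound]
step 3: L[3]=9 C[2]=5 → dur=9, Σ=29 | A=compute:t2 B=load:t3 [load-bound]
step 4: L[4]=2 C[3]=9 → dur=9, Σ=38 | A=load:t4 B=compute:t3 [compute-bound]
step 5: L[5]=6 C[4]=6 → dur=6, Σ=44 | A=compute:t4 B=load:t5 [tied]
step 6: L[6]=7 C[5]=6 → dur=7, Σ=51 | A=load:t6 B=compute:t5 [load-bound]
step 7: C[6]=8 → dur=8, Σ=59 | A=compute:t6 B=idle [compute-only]

step 4: A=load:t4 B=compute:t3 [compute-bound]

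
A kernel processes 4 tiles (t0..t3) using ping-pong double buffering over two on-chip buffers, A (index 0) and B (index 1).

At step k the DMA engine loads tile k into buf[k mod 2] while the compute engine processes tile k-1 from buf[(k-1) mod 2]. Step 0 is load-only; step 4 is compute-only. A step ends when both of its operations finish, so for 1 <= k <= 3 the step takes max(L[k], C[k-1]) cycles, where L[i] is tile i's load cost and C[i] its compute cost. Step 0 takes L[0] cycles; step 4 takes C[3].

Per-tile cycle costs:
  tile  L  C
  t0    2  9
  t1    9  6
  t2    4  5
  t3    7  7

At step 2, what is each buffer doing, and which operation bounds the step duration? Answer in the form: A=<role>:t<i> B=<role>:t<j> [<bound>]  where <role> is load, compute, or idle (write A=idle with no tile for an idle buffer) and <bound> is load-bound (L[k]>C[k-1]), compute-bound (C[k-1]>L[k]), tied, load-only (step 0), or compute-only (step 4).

  0. 2=2c; end=2; A:t0 B:-
  1. max(9,9)=9c; end=11; A:t0 B:t1
  2. max(4,6)=6c; end=17; A:t2 B:t1
  3. max(7,5)=7c; end=24; A:t2 B:t3
  4. 7=7c; end=31; A:t2 B:t3

step 2: A=load:t2 B=compute:t1 [compute-bound]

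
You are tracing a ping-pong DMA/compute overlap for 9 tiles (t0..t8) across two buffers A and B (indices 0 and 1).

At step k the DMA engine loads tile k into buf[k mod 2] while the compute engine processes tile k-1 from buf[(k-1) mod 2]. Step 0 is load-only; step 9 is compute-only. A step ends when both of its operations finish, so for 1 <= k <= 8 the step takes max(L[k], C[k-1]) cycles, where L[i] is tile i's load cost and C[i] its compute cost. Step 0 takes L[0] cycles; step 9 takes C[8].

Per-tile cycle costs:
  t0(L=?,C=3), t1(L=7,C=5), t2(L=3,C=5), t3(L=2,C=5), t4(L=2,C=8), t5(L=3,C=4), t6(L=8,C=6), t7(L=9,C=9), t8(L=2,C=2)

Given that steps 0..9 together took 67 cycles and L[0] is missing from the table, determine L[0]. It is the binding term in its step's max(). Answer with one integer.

step 0 = dur = L[0]=? = L[0]  (unknown; binding)
step 1 = dur = max(L[1]=7, C[0]=3) = 7
step 2 = dur = max(L[2]=3, C[1]=5) = 5
step 3 = dur = max(L[3]=2, C[2]=5) = 5
step 4 = dur = max(L[4]=2, C[3]=5) = 5
step 5 = dur = max(L[5]=3, C[4]=8) = 8
step 6 = dur = max(L[6]=8, C[5]=4) = 8
step 7 = dur = max(L[7]=9, C[6]=6) = 9
step 8 = dur = max(L[8]=2, C[7]=9) = 9
step 9 = dur = C[8]=2 = 2
sum of known step durations = 58
dur[0] = total - known = 67 - 58 = 9
L[0] is the binding max in step 0, so L[0] = dur[0] = 9

L[0] = 9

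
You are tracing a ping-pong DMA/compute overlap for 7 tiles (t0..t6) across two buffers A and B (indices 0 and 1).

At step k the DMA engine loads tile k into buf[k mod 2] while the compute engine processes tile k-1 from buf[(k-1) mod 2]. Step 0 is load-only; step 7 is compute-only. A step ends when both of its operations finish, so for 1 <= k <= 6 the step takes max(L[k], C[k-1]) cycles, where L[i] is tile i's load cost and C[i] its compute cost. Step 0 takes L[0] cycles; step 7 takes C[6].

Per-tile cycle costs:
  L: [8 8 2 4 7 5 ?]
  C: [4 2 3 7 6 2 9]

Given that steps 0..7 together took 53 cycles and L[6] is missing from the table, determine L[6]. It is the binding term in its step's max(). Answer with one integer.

step 0: dur = L[0]=8 = 8
step 1: dur = max(L[1]=8, C[0]=4) = 8
step 2: dur = max(L[2]=2, C[1]=2) = 2
step 3: dur = max(L[3]=4, C[2]=3) = 4
step 4: dur = max(L[4]=7, C[3]=7) = 7
step 5: dur = max(L[5]=5, C[4]=6) = 6
step 6: dur = max(L[6]=?, C[5]=2) = L[6]  (unknown; binding)
step 7: dur = C[6]=9 = 9
sum of known step durations = 44
dur[6] = total - known = 53 - 44 = 9
L[6] is the binding max in step 6, so L[6] = dur[6] = 9

L[6] = 9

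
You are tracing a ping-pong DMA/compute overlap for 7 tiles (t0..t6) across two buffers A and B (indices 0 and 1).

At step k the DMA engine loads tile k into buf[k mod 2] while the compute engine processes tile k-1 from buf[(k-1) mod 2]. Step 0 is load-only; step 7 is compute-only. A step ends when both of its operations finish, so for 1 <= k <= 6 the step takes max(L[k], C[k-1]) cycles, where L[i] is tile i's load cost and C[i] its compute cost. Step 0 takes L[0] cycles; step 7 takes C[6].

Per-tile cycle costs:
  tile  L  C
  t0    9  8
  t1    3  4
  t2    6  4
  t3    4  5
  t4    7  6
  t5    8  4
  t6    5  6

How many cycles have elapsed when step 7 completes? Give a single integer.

end_cycle[7] = 53

[0] DMA t0→A (9c) ∥ CU idle ⇒ 9c, clock 9
[1] DMA t1→B (3c) ∥ CU A:t0 (8c) ⇒ 8c, clock 17
[2] DMA t2→A (6c) ∥ CU B:t1 (4c) ⇒ 6c, clock 23
[3] DMA t3→B (4c) ∥ CU A:t2 (4c) ⇒ 4c, clock 27
[4] DMA t4→A (7c) ∥ CU B:t3 (5c) ⇒ 7c, clock 34
[5] DMA t5→B (8c) ∥ CU A:t4 (6c) ⇒ 8c, clock 42
[6] DMA t6→A (5c) ∥ CU B:t5 (4c) ⇒ 5c, clock 47
[7] DMA idle ∥ CU A:t6 (6c) ⇒ 6c, clock 53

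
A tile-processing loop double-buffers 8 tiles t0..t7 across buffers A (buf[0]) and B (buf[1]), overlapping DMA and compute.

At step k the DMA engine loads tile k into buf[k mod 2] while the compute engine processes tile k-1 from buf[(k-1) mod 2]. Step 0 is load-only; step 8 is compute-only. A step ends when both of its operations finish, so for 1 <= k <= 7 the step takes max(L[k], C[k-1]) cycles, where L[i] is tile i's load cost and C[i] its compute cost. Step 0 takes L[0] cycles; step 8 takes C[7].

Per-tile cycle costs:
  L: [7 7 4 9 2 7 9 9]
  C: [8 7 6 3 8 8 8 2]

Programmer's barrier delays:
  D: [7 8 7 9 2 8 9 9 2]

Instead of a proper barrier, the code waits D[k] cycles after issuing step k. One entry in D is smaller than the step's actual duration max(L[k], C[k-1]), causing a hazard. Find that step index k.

hazard at step 4

[0] required=L[0]=7=7 vs D=7 ok
[1] required=max(L[1]=7,C[0]=8)=8 vs D=8 ok
[2] required=max(L[2]=4,C[1]=7)=7 vs D=7 ok
[3] required=max(L[3]=9,C[2]=6)=9 vs D=9 ok
[4] required=max(L[4]=2,C[3]=3)=3 vs D=2 SHORT
[5] required=max(L[5]=7,C[4]=8)=8 vs D=8 ok
[6] required=max(L[6]=9,C[5]=8)=9 vs D=9 ok
[7] required=max(L[7]=9,C[6]=8)=9 vs D=9 ok
[8] required=C[7]=2=2 vs D=2 ok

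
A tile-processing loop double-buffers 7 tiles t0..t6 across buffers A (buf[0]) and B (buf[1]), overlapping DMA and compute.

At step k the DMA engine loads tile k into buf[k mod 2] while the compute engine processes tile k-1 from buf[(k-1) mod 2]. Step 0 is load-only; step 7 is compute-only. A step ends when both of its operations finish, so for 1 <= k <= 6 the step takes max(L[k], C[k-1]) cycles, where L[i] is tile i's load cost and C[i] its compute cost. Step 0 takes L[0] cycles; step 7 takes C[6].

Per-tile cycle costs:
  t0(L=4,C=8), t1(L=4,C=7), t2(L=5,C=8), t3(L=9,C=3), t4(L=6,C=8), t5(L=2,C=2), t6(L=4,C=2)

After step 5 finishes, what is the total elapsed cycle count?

[0] DMA t0→A (4c) ∥ CU idle ⇒ 4c, clock 4
[1] DMA t1→B (4c) ∥ CU A:t0 (8c) ⇒ 8c, clock 12
[2] DMA t2→A (5c) ∥ CU B:t1 (7c) ⇒ 7c, clock 19
[3] DMA t3→B (9c) ∥ CU A:t2 (8c) ⇒ 9c, clock 28
[4] DMA t4→A (6c) ∥ CU B:t3 (3c) ⇒ 6c, clock 34
[5] DMA t5→B (2c) ∥ CU A:t4 (8c) ⇒ 8c, clock 42
[6] DMA t6→A (4c) ∥ CU B:t5 (2c) ⇒ 4c, clock 46
[7] DMA idle ∥ CU A:t6 (2c) ⇒ 2c, clock 48

end_cycle[5] = 42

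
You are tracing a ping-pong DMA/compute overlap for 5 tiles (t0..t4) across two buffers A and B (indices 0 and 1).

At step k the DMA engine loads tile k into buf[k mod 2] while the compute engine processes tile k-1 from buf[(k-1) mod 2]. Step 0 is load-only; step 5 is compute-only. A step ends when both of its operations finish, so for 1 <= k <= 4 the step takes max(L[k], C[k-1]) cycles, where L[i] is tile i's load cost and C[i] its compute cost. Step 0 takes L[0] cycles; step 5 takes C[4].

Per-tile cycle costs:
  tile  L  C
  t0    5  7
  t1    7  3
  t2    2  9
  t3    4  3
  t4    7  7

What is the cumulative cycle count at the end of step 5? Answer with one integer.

k=0 load=t0/5c comp=- wait=5 total=5
k=1 load=t1/7c comp=t0/7c wait=7 total=12
k=2 load=t2/2c comp=t1/3c wait=3 total=15
k=3 load=t3/4c comp=t2/9c wait=9 total=24
k=4 load=t4/7c comp=t3/3c wait=7 total=31
k=5 load=- comp=t4/7c wait=7 total=38

end_cycle[5] = 38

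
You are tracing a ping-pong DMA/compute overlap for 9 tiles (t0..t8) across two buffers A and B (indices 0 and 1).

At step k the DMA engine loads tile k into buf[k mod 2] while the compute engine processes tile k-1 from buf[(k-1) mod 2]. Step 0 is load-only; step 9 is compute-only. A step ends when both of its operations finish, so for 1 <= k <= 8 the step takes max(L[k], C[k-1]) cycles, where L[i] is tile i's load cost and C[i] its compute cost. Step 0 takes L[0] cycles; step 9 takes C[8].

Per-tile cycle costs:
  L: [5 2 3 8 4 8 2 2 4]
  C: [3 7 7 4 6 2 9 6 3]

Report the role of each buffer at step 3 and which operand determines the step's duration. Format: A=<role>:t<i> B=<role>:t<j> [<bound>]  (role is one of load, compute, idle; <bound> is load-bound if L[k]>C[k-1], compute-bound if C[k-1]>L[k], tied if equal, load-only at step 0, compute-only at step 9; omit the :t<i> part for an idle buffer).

  0. 5=5c; end=5; A:t0 B:-
  1. max(2,3)=3c; end=8; A:t0 B:t1
  2. max(3,7)=7c; end=15; A:t2 B:t1
  3. max(8,7)=8c; end=23; A:t2 B:t3
  4. max(4,4)=4c; end=27; A:t4 B:t3
  5. max(8,6)=8c; end=35; A:t4 B:t5
  6. max(2,2)=2c; end=37; A:t6 B:t5
  7. max(2,9)=9c; end=46; A:t6 B:t7
  8. max(4,6)=6c; end=52; A:t8 B:t7
  9. 3=3c; end=55; A:t8 B:t7

step 3: A=compute:t2 B=load:t3 [load-bound]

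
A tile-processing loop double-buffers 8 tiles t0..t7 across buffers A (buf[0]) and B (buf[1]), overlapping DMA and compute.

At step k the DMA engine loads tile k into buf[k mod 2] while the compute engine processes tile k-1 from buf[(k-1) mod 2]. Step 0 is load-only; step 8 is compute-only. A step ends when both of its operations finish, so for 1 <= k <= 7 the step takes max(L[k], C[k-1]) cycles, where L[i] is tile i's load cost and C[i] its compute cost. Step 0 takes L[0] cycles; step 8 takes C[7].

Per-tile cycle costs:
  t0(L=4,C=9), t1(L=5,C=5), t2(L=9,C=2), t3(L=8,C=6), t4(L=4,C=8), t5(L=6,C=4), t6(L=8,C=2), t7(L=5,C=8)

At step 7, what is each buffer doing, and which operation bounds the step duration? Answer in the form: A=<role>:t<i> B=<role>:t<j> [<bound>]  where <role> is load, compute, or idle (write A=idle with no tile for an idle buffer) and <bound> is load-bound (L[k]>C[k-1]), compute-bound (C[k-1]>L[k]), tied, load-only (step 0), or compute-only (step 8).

step 0: L[0]=4 → dur=4, Σ=4 | A=load:t0 B=idle [load-only]
step 1: L[1]=5 C[0]=9 → dur=9, Σ=13 | A=compute:t0 B=load:t1 [compute-bound]
step 2: L[2]=9 C[1]=5 → dur=9, Σ=22 | A=load:t2 B=compute:t1 [load-bound]
step 3: L[3]=8 C[2]=2 → dur=8, Σ=30 | A=compute:t2 B=load:t3 [load-bound]
step 4: L[4]=4 C[3]=6 → dur=6, Σ=36 | A=load:t4 B=compute:t3 [compute-bound]
step 5: L[5]=6 C[4]=8 → dur=8, Σ=44 | A=compute:t4 B=load:t5 [compute-bound]
step 6: L[6]=8 C[5]=4 → dur=8, Σ=52 | A=load:t6 B=compute:t5 [load-bound]
step 7: L[7]=5 C[6]=2 → dur=5, Σ=57 | A=compute:t6 B=load:t7 [load-bound]
step 8: C[7]=8 → dur=8, Σ=65 | A=idle B=compute:t7 [compute-only]

step 7: A=compute:t6 B=load:t7 [load-bound]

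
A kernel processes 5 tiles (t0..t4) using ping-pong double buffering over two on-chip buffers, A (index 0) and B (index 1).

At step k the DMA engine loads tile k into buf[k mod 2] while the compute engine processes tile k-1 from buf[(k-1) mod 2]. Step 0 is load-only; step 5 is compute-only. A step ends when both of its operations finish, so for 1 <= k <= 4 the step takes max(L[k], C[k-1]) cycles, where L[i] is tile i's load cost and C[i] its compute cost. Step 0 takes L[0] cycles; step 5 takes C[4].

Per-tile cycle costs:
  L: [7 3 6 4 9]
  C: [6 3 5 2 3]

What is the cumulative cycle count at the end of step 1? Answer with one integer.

end_cycle[1] = 13

[0] DMA t0→A (7c) ∥ CU idle ⇒ 7c, clock 7
[1] DMA t1→B (3c) ∥ CU A:t0 (6c) ⇒ 6c, clock 13
[2] DMA t2→A (6c) ∥ CU B:t1 (3c) ⇒ 6c, clock 19
[3] DMA t3→B (4c) ∥ CU A:t2 (5c) ⇒ 5c, clock 24
[4] DMA t4→A (9c) ∥ CU B:t3 (2c) ⇒ 9c, clock 33
[5] DMA idle ∥ CU A:t4 (3c) ⇒ 3c, clock 36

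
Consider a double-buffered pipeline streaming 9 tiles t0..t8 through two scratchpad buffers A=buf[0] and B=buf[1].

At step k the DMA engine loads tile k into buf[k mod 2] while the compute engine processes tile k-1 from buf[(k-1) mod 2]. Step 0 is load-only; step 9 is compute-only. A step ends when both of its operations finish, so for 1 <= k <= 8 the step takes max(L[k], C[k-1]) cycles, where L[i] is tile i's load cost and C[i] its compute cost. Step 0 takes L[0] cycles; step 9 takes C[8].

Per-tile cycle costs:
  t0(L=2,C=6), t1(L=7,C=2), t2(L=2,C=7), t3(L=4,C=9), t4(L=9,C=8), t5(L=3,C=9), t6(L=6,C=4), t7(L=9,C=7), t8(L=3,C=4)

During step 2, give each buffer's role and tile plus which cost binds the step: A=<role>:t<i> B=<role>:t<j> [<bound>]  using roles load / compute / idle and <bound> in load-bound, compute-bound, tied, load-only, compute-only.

step 0: L[0]=2 → dur=2, Σ=2 | A=load:t0 B=idle [load-only]
step 1: L[1]=7 C[0]=6 → dur=7, Σ=9 | A=compute:t0 B=load:t1 [load-bound]
step 2: L[2]=2 C[1]=2 → dur=2, Σ=11 | A=load:t2 B=compute:t1 [tied]
step 3: L[3]=4 C[2]=7 → dur=7, Σ=18 | A=compute:t2 B=load:t3 [compute-bound]
step 4: L[4]=9 C[3]=9 → dur=9, Σ=27 | A=load:t4 B=compute:t3 [tied]
step 5: L[5]=3 C[4]=8 → dur=8, Σ=35 | A=compute:t4 B=load:t5 [compute-bound]
step 6: L[6]=6 C[5]=9 → dur=9, Σ=44 | A=load:t6 B=compute:t5 [compute-bound]
step 7: L[7]=9 C[6]=4 → dur=9, Σ=53 | A=compute:t6 B=load:t7 [load-bound]
step 8: L[8]=3 C[7]=7 → dur=7, Σ=60 | A=load:t8 B=compute:t7 [compute-bound]
step 9: C[8]=4 → dur=4, Σ=64 | A=compute:t8 B=idle [compute-only]

step 2: A=load:t2 B=compute:t1 [tied]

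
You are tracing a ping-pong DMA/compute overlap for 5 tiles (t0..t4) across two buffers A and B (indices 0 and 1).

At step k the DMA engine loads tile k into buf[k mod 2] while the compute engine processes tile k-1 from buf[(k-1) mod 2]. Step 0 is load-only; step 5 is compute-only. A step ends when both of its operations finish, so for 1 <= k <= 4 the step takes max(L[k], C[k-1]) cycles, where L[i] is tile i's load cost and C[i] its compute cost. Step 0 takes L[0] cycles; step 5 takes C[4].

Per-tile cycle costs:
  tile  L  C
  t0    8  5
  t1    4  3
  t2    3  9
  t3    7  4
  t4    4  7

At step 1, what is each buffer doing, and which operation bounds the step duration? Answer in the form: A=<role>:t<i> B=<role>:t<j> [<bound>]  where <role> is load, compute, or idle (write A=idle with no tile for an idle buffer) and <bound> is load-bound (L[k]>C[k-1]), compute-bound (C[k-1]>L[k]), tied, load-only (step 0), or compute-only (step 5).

[0] DMA t0→A (8c) ∥ CU idle ⇒ 8c, clock 8
[1] DMA t1→B (4c) ∥ CU A:t0 (5c) ⇒ 5c, clock 13
[2] DMA t2→A (3c) ∥ CU B:t1 (3c) ⇒ 3c, clock 16
[3] DMA t3→B (7c) ∥ CU A:t2 (9c) ⇒ 9c, clock 25
[4] DMA t4→A (4c) ∥ CU B:t3 (4c) ⇒ 4c, clock 29
[5] DMA idle ∥ CU A:t4 (7c) ⇒ 7c, clock 36

step 1: A=compute:t0 B=load:t1 [compute-bound]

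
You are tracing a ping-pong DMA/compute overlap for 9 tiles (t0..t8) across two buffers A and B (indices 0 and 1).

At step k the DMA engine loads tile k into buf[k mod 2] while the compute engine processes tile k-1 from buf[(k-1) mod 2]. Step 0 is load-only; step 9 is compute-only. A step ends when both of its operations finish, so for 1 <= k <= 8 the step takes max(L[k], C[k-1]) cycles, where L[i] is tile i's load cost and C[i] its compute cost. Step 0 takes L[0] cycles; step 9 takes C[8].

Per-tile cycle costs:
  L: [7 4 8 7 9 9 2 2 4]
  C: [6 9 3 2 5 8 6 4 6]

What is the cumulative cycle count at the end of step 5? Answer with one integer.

[0] DMA t0→A (7c) ∥ CU idle ⇒ 7c, clock 7
[1] DMA t1→B (4c) ∥ CU A:t0 (6c) ⇒ 6c, clock 13
[2] DMA t2→A (8c) ∥ CU B:t1 (9c) ⇒ 9c, clock 22
[3] DMA t3→B (7c) ∥ CU A:t2 (3c) ⇒ 7c, clock 29
[4] DMA t4→A (9c) ∥ CU B:t3 (2c) ⇒ 9c, clock 38
[5] DMA t5→B (9c) ∥ CU A:t4 (5c) ⇒ 9c, clock 47
[6] DMA t6→A (2c) ∥ CU B:t5 (8c) ⇒ 8c, clock 55
[7] DMA t7→B (2c) ∥ CU A:t6 (6c) ⇒ 6c, clock 61
[8] DMA t8→A (4c) ∥ CU B:t7 (4c) ⇒ 4c, clock 65
[9] DMA idle ∥ CU A:t8 (6c) ⇒ 6c, clock 71

end_cycle[5] = 47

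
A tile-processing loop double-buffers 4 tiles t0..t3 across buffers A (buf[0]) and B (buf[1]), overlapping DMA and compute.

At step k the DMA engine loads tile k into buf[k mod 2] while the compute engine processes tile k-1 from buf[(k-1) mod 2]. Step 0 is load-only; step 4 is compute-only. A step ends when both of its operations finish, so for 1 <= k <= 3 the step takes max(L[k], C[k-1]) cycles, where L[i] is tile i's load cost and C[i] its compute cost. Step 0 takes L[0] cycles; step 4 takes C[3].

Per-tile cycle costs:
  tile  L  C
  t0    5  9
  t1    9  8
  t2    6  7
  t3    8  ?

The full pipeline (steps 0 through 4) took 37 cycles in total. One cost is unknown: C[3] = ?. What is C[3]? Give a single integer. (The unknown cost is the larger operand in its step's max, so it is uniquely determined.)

C[3] = 7

step 0 | dur = L[0]=5 = 5
step 1 | dur = max(L[1]=9, C[0]=9) = 9
step 2 | dur = max(L[2]=6, C[1]=8) = 8
step 3 | dur = max(L[3]=8, C[2]=7) = 8
step 4 | dur = C[3]=? = C[3]  (unknown; binding)
sum of known step durations = 30
dur[4] = total - known = 37 - 30 = 7
C[3] is the binding max in step 4, so C[3] = dur[4] = 7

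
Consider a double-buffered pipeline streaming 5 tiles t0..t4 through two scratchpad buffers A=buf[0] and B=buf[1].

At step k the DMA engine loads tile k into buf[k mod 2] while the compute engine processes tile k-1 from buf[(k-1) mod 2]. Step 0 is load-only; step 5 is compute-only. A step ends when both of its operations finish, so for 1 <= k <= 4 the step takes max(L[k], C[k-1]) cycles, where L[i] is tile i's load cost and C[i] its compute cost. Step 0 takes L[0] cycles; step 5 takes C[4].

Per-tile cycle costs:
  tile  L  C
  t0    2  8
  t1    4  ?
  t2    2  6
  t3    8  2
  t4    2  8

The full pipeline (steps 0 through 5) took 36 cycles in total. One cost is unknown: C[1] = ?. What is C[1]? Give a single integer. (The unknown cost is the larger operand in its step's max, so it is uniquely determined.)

C[1] = 8

step 0: dur = L[0]=2 = 2
step 1: dur = max(L[1]=4, C[0]=8) = 8
step 2: dur = max(L[2]=2, C[1]=?) = C[1]  (unknown; binding)
step 3: dur = max(L[3]=8, C[2]=6) = 8
step 4: dur = max(L[4]=2, C[3]=2) = 2
step 5: dur = C[4]=8 = 8
sum of known step durations = 28
dur[2] = total - known = 36 - 28 = 8
C[1] is the binding max in step 2, so C[1] = dur[2] = 8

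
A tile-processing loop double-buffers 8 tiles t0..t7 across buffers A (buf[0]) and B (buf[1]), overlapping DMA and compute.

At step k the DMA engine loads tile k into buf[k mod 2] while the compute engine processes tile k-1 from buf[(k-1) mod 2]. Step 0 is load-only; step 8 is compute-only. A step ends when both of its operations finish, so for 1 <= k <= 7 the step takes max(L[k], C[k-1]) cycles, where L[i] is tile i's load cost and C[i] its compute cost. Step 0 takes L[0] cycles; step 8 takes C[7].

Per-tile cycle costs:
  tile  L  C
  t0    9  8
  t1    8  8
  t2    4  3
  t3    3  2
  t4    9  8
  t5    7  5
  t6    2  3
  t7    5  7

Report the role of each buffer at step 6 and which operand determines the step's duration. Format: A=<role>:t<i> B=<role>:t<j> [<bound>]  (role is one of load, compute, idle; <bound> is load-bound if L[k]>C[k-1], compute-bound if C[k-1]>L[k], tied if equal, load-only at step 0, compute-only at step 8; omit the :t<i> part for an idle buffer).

step 6: A=load:t6 B=compute:t5 [compute-bound]

  0. 9=9c; end=9; A:t0 B:-
  1. max(8,8)=8c; end=17; A:t0 B:t1
  2. max(4,8)=8c; end=25; A:t2 B:t1
  3. max(3,3)=3c; end=28; A:t2 B:t3
  4. max(9,2)=9c; end=37; A:t4 B:t3
  5. max(7,8)=8c; end=45; A:t4 B:t5
  6. max(2,5)=5c; end=50; A:t6 B:t5
  7. max(5,3)=5c; end=55; A:t6 B:t7
  8. 7=7c; end=62; A:t6 B:t7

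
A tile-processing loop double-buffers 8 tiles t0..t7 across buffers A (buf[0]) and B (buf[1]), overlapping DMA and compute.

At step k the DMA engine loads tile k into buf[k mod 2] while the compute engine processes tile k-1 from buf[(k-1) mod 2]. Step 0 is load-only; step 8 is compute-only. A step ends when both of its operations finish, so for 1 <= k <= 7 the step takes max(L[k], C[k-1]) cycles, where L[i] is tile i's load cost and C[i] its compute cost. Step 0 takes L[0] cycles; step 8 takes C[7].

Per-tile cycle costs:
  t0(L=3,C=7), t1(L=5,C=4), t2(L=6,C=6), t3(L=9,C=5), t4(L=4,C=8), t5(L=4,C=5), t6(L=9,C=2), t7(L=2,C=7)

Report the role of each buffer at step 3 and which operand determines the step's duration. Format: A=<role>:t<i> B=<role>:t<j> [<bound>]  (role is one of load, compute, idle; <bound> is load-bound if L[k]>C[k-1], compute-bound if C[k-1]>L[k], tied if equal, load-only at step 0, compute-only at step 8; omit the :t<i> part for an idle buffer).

  0. 3=3c; end=3; A:t0 B:-
  1. max(5,7)=7c; end=10; A:t0 B:t1
  2. max(6,4)=6c; end=16; A:t2 B:t1
  3. max(9,6)=9c; end=25; A:t2 B:t3
  4. max(4,5)=5c; end=30; A:t4 B:t3
  5. max(4,8)=8c; end=38; A:t4 B:t5
  6. max(9,5)=9c; end=47; A:t6 B:t5
  7. max(2,2)=2c; end=49; A:t6 B:t7
  8. 7=7c; end=56; A:t6 B:t7

step 3: A=compute:t2 B=load:t3 [load-bound]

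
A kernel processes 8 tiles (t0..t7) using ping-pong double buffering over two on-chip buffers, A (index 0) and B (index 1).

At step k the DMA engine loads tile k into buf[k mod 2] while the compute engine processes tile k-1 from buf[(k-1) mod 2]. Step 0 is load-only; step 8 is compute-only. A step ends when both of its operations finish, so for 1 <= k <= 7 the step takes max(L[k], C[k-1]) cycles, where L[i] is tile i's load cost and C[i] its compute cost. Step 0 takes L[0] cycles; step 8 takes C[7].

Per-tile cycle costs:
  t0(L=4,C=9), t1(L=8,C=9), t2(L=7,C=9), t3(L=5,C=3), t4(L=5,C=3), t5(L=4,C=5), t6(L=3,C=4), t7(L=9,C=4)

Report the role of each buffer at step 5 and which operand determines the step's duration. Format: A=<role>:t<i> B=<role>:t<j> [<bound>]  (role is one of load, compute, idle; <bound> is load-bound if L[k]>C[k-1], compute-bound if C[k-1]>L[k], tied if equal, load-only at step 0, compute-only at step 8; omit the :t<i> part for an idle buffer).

[0] DMA t0→A (4c) ∥ CU idle ⇒ 4c, clock 4
[1] DMA t1→B (8c) ∥ CU A:t0 (9c) ⇒ 9c, clock 13
[2] DMA t2→A (7c) ∥ CU B:t1 (9c) ⇒ 9c, clock 22
[3] DMA t3→B (5c) ∥ CU A:t2 (9c) ⇒ 9c, clock 31
[4] DMA t4→A (5c) ∥ CU B:t3 (3c) ⇒ 5c, clock 36
[5] DMA t5→B (4c) ∥ CU A:t4 (3c) ⇒ 4c, clock 40
[6] DMA t6→A (3c) ∥ CU B:t5 (5c) ⇒ 5c, clock 45
[7] DMA t7→B (9c) ∥ CU A:t6 (4c) ⇒ 9c, clock 54
[8] DMA idle ∥ CU B:t7 (4c) ⇒ 4c, clock 58

step 5: A=compute:t4 B=load:t5 [load-bound]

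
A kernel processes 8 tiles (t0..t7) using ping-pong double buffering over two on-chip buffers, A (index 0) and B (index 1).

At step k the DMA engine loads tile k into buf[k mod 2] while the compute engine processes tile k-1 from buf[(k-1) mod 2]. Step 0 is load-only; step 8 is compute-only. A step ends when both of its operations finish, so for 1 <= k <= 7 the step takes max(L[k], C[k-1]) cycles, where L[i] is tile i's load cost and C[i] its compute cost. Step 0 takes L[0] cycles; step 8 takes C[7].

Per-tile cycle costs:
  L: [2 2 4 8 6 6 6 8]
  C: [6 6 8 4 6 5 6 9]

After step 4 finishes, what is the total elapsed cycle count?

  0. 2=2c; end=2; A:t0 B:-
  1. max(2,6)=6c; end=8; A:t0 B:t1
  2. max(4,6)=6c; end=14; A:t2 B:t1
  3. max(8,8)=8c; end=22; A:t2 B:t3
  4. max(6,4)=6c; end=28; A:t4 B:t3
  5. max(6,6)=6c; end=34; A:t4 B:t5
  6. max(6,5)=6c; end=40; A:t6 B:t5
  7. max(8,6)=8c; end=48; A:t6 B:t7
  8. 9=9c; end=57; A:t6 B:t7

end_cycle[4] = 28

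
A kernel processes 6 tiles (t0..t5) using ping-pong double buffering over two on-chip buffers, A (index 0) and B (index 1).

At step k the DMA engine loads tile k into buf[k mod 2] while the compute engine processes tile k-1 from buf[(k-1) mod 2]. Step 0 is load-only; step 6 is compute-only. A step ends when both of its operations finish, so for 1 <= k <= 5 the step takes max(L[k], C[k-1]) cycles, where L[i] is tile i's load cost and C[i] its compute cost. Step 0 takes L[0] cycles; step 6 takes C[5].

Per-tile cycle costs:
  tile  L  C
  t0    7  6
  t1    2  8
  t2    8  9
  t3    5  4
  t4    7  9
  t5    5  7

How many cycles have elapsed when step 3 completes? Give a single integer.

end_cycle[3] = 30

  0. 7=7c; end=7; A:t0 B:-
  1. max(2,6)=6c; end=13; A:t0 B:t1
  2. max(8,8)=8c; end=21; A:t2 B:t1
  3. max(5,9)=9c; end=30; A:t2 B:t3
  4. max(7,4)=7c; end=37; A:t4 B:t3
  5. max(5,9)=9c; end=46; A:t4 B:t5
  6. 7=7c; end=53; A:t4 B:t5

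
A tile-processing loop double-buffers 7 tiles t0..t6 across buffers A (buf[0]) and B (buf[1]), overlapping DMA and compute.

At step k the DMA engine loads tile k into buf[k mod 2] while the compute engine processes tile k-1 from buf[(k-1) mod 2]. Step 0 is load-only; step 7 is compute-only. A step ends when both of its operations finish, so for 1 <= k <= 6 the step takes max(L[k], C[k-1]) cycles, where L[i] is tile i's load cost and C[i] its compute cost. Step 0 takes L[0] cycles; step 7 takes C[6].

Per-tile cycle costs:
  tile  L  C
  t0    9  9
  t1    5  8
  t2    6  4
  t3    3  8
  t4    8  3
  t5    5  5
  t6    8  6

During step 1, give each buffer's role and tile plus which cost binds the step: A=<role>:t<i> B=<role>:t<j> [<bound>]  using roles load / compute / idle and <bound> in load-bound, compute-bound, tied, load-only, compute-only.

step 1: A=compute:t0 B=load:t1 [compute-bound]

step 0: L[0]=9 → dur=9, Σ=9 | A=load:t0 B=idle [load-only]
step 1: L[1]=5 C[0]=9 → dur=9, Σ=18 | A=compute:t0 B=load:t1 [compute-bound]
step 2: L[2]=6 C[1]=8 → dur=8, Σ=26 | A=load:t2 B=compute:t1 [compute-bound]
step 3: L[3]=3 C[2]=4 → dur=4, Σ=30 | A=compute:t2 B=load:t3 [compute-bound]
step 4: L[4]=8 C[3]=8 → dur=8, Σ=38 | A=load:t4 B=compute:t3 [tied]
step 5: L[5]=5 C[4]=3 → dur=5, Σ=43 | A=compute:t4 B=load:t5 [load-bound]
step 6: L[6]=8 C[5]=5 → dur=8, Σ=51 | A=load:t6 B=compute:t5 [load-bound]
step 7: C[6]=6 → dur=6, Σ=57 | A=compute:t6 B=idle [compute-only]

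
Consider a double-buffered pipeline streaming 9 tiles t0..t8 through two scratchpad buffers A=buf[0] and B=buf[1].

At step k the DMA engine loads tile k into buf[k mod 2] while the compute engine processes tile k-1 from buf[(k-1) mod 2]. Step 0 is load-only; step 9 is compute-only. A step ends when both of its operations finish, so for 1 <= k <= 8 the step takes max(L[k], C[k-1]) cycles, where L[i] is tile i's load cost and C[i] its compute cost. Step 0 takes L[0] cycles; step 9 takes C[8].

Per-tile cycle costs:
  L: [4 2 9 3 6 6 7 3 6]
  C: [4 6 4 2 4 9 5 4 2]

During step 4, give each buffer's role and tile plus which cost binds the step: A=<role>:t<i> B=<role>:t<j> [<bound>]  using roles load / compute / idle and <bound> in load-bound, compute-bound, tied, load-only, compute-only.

step 4: A=load:t4 B=compute:t3 [load-bound]

k=0 load=t0/4c comp=- wait=4 total=4
k=1 load=t1/2c comp=t0/4c wait=4 total=8
k=2 load=t2/9c comp=t1/6c wait=9 total=17
k=3 load=t3/3c comp=t2/4c wait=4 total=21
k=4 load=t4/6c comp=t3/2c wait=6 total=27
k=5 load=t5/6c comp=t4/4c wait=6 total=33
k=6 load=t6/7c comp=t5/9c wait=9 total=42
k=7 load=t7/3c comp=t6/5c wait=5 total=47
k=8 load=t8/6c comp=t7/4c wait=6 total=53
k=9 load=- comp=t8/2c wait=2 total=55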